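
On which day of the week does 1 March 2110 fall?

Saturday

January 1, 2110 is a Wednesday.
March 1 is day 60 of the year, i.e. 59 days after Jan 1.
59 mod 7 = 3, so advance 3 weekdays from Wednesday: Saturday.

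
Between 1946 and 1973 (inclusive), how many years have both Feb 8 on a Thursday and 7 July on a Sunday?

Check each year's weekday for Feb 8 and 7 July:
  1946: Fri/Sun  1947: Sat/Mon  1948: Sun/Wed  1949: Tue/Thu  1950: Wed/Fri  1951: Thu/Sat  1952: Fri/Mon  1953: Sun/Tue  1954: Mon/Wed  1955: Tue/Thu  1956: Wed/Sat  1957: Fri/Sun  1958: Sat/Mon  1959: Sun/Tue  1960: Mon/Thu  1961: Wed/Fri  1962: Thu/Sat  1963: Fri/Sun  1964: Sat/Tue  1965: Mon/Wed  1966: Tue/Thu  1967: Wed/Fri  1968: Thu/Sun ✓  1969: Sat/Mon  1970: Sun/Tue  1971: Mon/Wed  1972: Tue/Fri  1973: Thu/Sat
Both conditions hold in: 1968 — 1.

1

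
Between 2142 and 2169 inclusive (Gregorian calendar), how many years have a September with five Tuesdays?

September has 30 days; it has five Tuesdays when Tuesday falls among the first (month-length − 28) days — i.e. when September 1 is one of Tuesday/Monday.
September 1 by year: 2142:Sat 2143:Sun 2144:Tue✓ 2145:Wed 2146:Thu 2147:Fri 2148:Sun 2149:Mon✓ 2150:Tue✓ 2151:Wed 2152:Fri 2153:Sat 2154:Sun 2155:Mon✓ 2156:Wed 2157:Thu 2158:Fri 2159:Sat 2160:Mon✓ 2161:Tue✓ 2162:Wed 2163:Thu 2164:Sat 2165:Sun 2166:Mon✓ 2167:Tue✓ 2168:Thu 2169:Fri
Years with five Tuesdays: 2144, 2149, 2150, 2155, 2160, 2161, 2166, 2167 → 8.

8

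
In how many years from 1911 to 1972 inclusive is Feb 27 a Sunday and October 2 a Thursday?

Check each year's weekday for Feb 27 and October 2:
  1911: Mon/Mon  1912: Tue/Wed  1913: Thu/Thu  1914: Fri/Fri  1915: Sat/Sat  1916: Sun/Mon  1917: Tue/Tue  1918: Wed/Wed  1919: Thu/Thu  1920: Fri/Sat  1921: Sun/Sun  1922: Mon/Mon  1923: Tue/Tue  1924: Wed/Thu  …(34 more)…  1959: Fri/Fri  1960: Sat/Sun  1961: Mon/Mon  1962: Tue/Tue  1963: Wed/Wed  1964: Thu/Fri  1965: Sat/Sat  1966: Sun/Sun  1967: Mon/Mon  1968: Tue/Wed  1969: Thu/Thu  1970: Fri/Fri  1971: Sat/Sat  1972: Sun/Mon
Both conditions hold in: no year — 0.

0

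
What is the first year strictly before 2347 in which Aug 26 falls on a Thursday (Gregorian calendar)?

2343

From one year to the next, a fixed date's weekday advances by 1, or by 2 when a Feb 29 lies between the two dates.
2347: August 26 is Tuesday.
2346: Monday (−1)
2345: Sunday (−1)
2344: Saturday (−1)
2343: Thursday (−2)
Aug 26 falls on a Thursday in 2343.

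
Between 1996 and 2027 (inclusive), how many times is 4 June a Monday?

Track 4 June's weekday year by year (advancing +1, or +2 across a Feb 29):
  1996: Tue  1997: Wed (+1)  1998: Thu (+1)  1999: Fri (+1)  2000: Sun (+2)
  2001: Mon (+1) ✓  2002: Tue (+1)  2003: Wed (+1)  2004: Fri (+2)  2005: Sat (+1)
  2006: Sun (+1)  2007: Mon (+1) ✓  2008: Wed (+2)  2009: Thu (+1)  … (4 more years) …
  2014: Wed (+1)  2015: Thu (+1)  2016: Sat (+2)  2017: Sun (+1)  2018: Mon (+1) ✓
  2019: Tue (+1)  2020: Thu (+2)  2021: Fri (+1)  2022: Sat (+1)  2023: Sun (+1)
  2024: Tue (+2)  2025: Wed (+1)  2026: Thu (+1)  2027: Fri (+1)
Monday years: 2001, 2007, 2012, 2018 — 4 in total.

4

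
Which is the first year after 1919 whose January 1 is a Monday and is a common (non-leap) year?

1923

Jan 1 advances by 2 weekdays after a leap year and by 1 after a common year.
1919: Jan 1 is Wednesday.
1920: Thursday (leap)
1921: Saturday
1922: Sunday
1923: Monday
1923 begins on a Monday and is a common year.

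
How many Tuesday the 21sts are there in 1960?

1

Check the 21st of each month of 1960: Jan 21: Thu, Feb 21: Sun, Mar 21: Mon, Apr 21: Thu, May 21: Sat, Jun 21: Tue, Jul 21: Thu, Aug 21: Sun, Sep 21: Wed, Oct 21: Fri, Nov 21: Mon, Dec 21: Wed.
Tuesday occurs in June — 1 month.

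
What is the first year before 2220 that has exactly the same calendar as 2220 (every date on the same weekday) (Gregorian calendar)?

Two years share a calendar iff Jan 1 falls on the same weekday and both are leap or both are common. 2220: Jan 1 is Saturday, leap year.
2219: Jan 1 Friday, common
2218: Jan 1 Thursday, common
2217: Jan 1 Wednesday, common
2216: Jan 1 Monday, leap
2215: Jan 1 Sunday, common
2214: Jan 1 Saturday, common
2213: Jan 1 Friday, common
2212: Jan 1 Wednesday, leap
2211: Jan 1 Tuesday, common
2210: Jan 1 Monday, common
2209: Jan 1 Sunday, common
2208: Jan 1 Friday, leap
2207: Jan 1 Thursday, common
2206: Jan 1 Wednesday, common
2205: Jan 1 Tuesday, common
2204: Jan 1 Sunday, leap
2203: Jan 1 Saturday, common
2202: Jan 1 Friday, common
2201: Jan 1 Thursday, common
2200: Jan 1 Wednesday, common
2199: Jan 1 Tuesday, common
2198: Jan 1 Monday, common
2197: Jan 1 Sunday, common
2196: Jan 1 Friday, leap
2195: Jan 1 Thursday, common
2194: Jan 1 Wednesday, common
2193: Jan 1 Tuesday, common
2192: Jan 1 Sunday, leap
2191: Jan 1 Saturday, common
2190: Jan 1 Friday, common
2189: Jan 1 Thursday, common
2188: Jan 1 Tuesday, leap
2187: Jan 1 Monday, common
2186: Jan 1 Sunday, common
2185: Jan 1 Saturday, common
2184: Jan 1 Thursday, leap
2183: Jan 1 Wednesday, common
2182: Jan 1 Tuesday, common
2181: Jan 1 Monday, common
2180: Jan 1 Saturday, leap
2180 matches on both conditions.

2180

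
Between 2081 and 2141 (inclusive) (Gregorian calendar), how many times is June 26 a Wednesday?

7

Track June 26's weekday year by year (advancing +1, or +2 across a Feb 29):
  2081: Thu  2082: Fri (+1)  2083: Sat (+1)  2084: Mon (+2)  2085: Tue (+1)
  2086: Wed (+1) ✓  2087: Thu (+1)  2088: Sat (+2)  2089: Sun (+1)  2090: Mon (+1)
  2091: Tue (+1)  2092: Thu (+2)  2093: Fri (+1)  2094: Sat (+1)  … (33 more years) …
  2128: Sat (+2)  2129: Sun (+1)  2130: Mon (+1)  2131: Tue (+1)  2132: Thu (+2)
  2133: Fri (+1)  2134: Sat (+1)  2135: Sun (+1)  2136: Tue (+2)  2137: Wed (+1) ✓
  2138: Thu (+1)  2139: Fri (+1)  2140: Sun (+2)  2141: Mon (+1)
Wednesday years: 2086, 2097, 2109, 2115, 2120, 2126, 2137 — 7 in total.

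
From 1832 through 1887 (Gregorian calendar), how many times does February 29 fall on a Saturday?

2

Leap years in 1832–1887: 14 of them.
Feb 29 weekday advances by 5 (mod 7) from one leap year to the next four years later (or differs when a century non-leap intervenes).
Leap-day weekdays: 1832:Wed 1836:Mon 1840:Sat✓ 1844:Thu 1848:Tue 1852:Sun 1856:Fri 1860:Wed 1864:Mon 1868:Sat✓ 1872:Thu 1876:Tue 1880:Sun 1884:Fri
Saturday: 1840, 1868 → 2.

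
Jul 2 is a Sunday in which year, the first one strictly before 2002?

From one year to the next, a fixed date's weekday advances by 1, or by 2 when a Feb 29 lies between the two dates.
2002: July 2 is Tuesday.
2001: Monday (−1)
2000: Sunday (−1)
Jul 2 falls on a Sunday in 2000.

2000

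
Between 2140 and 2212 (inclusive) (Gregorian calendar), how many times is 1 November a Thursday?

Track 1 November's weekday year by year (advancing +1, or +2 across a Feb 29):
  2140: Tue  2141: Wed (+1)  2142: Thu (+1) ✓  2143: Fri (+1)  2144: Sun (+2)
  2145: Mon (+1)  2146: Tue (+1)  2147: Wed (+1)  2148: Fri (+2)  2149: Sat (+1)
  2150: Sun (+1)  2151: Mon (+1)  2152: Wed (+2)  2153: Thu (+1) ✓  … (45 more years) …
  2199: Fri (+1)  2200: Sat (+1)  2201: Sun (+1)  2202: Mon (+1)  2203: Tue (+1)
  2204: Thu (+2) ✓  2205: Fri (+1)  2206: Sat (+1)  2207: Sun (+1)  2208: Tue (+2)
  2209: Wed (+1)  2210: Thu (+1) ✓  2211: Fri (+1)  2212: Sun (+2)
Thursday years: 2142, 2153, 2159, 2164, 2170, 2181, 2187, 2192, 2198, 2204, 2210 — 11 in total.

11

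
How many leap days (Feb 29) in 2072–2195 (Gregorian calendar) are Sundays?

4

Leap years in 2072–2195: 30 of them.
Feb 29 weekday advances by 5 (mod 7) from one leap year to the next four years later (or differs when a century non-leap intervenes).
Leap-day weekdays: 2072:Mon 2076:Sat 2080:Thu 2084:Tue 2088:Sun✓ 2092:Fri 2096:Wed 2104:Fri 2108:Wed 2112:Mon 2116:Sat 2120:Thu 2124:Tue …(4 more)… 2144:Sat 2148:Thu 2152:Tue 2156:Sun✓ 2160:Fri 2164:Wed 2168:Mon 2172:Sat 2176:Thu 2180:Tue 2184:Sun✓ 2188:Fri 2192:Wed
Sunday: 2088, 2128, 2156, 2184 → 4.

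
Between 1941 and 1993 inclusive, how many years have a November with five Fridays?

15

November has 30 days; it has five Fridays when Friday falls among the first (month-length − 28) days — i.e. when November 1 is one of Friday/Thursday.
November 1 by year: 1941:Sat 1942:Sun 1943:Mon 1944:Wed 1945:Thu✓ 1946:Fri✓ 1947:Sat 1948:Mon 1949:Tue 1950:Wed 1951:Thu✓ 1952:Sat 1953:Sun 1954:Mon 1955:Tue …(23 more)… 1979:Thu✓ 1980:Sat 1981:Sun 1982:Mon 1983:Tue 1984:Thu✓ 1985:Fri✓ 1986:Sat 1987:Sun 1988:Tue 1989:Wed 1990:Thu✓ 1991:Fri✓ 1992:Sun 1993:Mon
Years with five Fridays: 1945, 1946, 1951, 1956, 1957, 1962, 1963, 1968, 1973, 1974, 1979, 1984, 1985, 1990, 1991 → 15.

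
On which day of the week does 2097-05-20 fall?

Monday

January 1, 2097 is a Tuesday.
May 20 is day 140 of the year, i.e. 139 days after Jan 1.
139 mod 7 = 6, so advance 6 weekdays from Tuesday: Monday.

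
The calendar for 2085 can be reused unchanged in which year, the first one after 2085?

Two years share a calendar iff Jan 1 falls on the same weekday and both are leap or both are common. 2085: Jan 1 is Monday, common year.
2086: Jan 1 Tuesday, common
2087: Jan 1 Wednesday, common
2088: Jan 1 Thursday, leap
2089: Jan 1 Saturday, common
2090: Jan 1 Sunday, common
2091: Jan 1 Monday, common
2091 matches on both conditions.

2091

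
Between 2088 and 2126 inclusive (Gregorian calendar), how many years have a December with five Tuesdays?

16

December has 31 days; it has five Tuesdays when Tuesday falls among the first (month-length − 28) days — i.e. when December 1 is one of Tuesday/Monday/Sunday.
December 1 by year: 2088:Wed 2089:Thu 2090:Fri 2091:Sat 2092:Mon✓ 2093:Tue✓ 2094:Wed 2095:Thu 2096:Sat 2097:Sun✓ 2098:Mon✓ 2099:Tue✓ 2100:Wed 2101:Thu 2102:Fri …(9 more)… 2112:Thu 2113:Fri 2114:Sat 2115:Sun✓ 2116:Tue✓ 2117:Wed 2118:Thu 2119:Fri 2120:Sun✓ 2121:Mon✓ 2122:Tue✓ 2123:Wed 2124:Fri 2125:Sat 2126:Sun✓
Years with five Tuesdays: 2092, 2093, 2097, 2098, 2099, 2104, 2105, 2109, 2110, 2111, 2115, 2116, 2120, 2121, 2122, 2126 → 16.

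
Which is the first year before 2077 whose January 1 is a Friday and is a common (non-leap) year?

2066

Jan 1 advances by 2 weekdays after a leap year and by 1 after a common year.
2077: Jan 1 is Friday.
2076: Wednesday (leap)
2075: Tuesday
2074: Monday
2073: Sunday
2072: Friday (leap)
2071: Thursday
2070: Wednesday
2069: Tuesday
2068: Sunday (leap)
2067: Saturday
2066: Friday
2066 begins on a Friday and is a common year.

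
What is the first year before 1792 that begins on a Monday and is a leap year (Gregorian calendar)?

1776

Jan 1 advances by 2 weekdays after a leap year and by 1 after a common year.
1792: Jan 1 is Sunday (leap).
1791: Saturday
1790: Friday
1789: Thursday
1788: Tuesday (leap)
1787: Monday
1786: Sunday
1785: Saturday
1784: Thursday (leap)
1783: Wednesday
1782: Tuesday
1781: Monday
1780: Saturday (leap)
1779: Friday
1778: Thursday
1777: Wednesday
1776: Monday (leap)
1776 begins on a Monday and is a leap year.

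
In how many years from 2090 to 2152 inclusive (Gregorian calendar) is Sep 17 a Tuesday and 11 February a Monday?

6

Check each year's weekday for Sep 17 and 11 February:
  2090: Sun/Sat  2091: Mon/Sun  2092: Wed/Mon  2093: Thu/Wed  2094: Fri/Thu  2095: Sat/Fri  2096: Mon/Sat  2097: Tue/Mon ✓  2098: Wed/Tue  2099: Thu/Wed  2100: Fri/Thu  2101: Sat/Fri  2102: Sun/Sat  2103: Mon/Sun  …(35 more)…  2139: Thu/Wed  2140: Sat/Thu  2141: Sun/Sat  2142: Mon/Sun  2143: Tue/Mon ✓  2144: Thu/Tue  2145: Fri/Thu  2146: Sat/Fri  2147: Sun/Sat  2148: Tue/Sun  2149: Wed/Tue  2150: Thu/Wed  2151: Fri/Thu  2152: Sun/Fri
Both conditions hold in: 2097, 2109, 2115, 2126, 2137, 2143 — 6.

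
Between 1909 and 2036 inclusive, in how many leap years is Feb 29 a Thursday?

Leap years in 1909–2036: 32 of them.
Feb 29 weekday advances by 5 (mod 7) from one leap year to the next four years later (or differs when a century non-leap intervenes).
Leap-day weekdays: 1912:Thu✓ 1916:Tue 1920:Sun 1924:Fri 1928:Wed 1932:Mon 1936:Sat 1940:Thu✓ 1944:Tue 1948:Sun 1952:Fri 1956:Wed 1960:Mon …(6 more)… 1988:Mon 1992:Sat 1996:Thu✓ 2000:Tue 2004:Sun 2008:Fri 2012:Wed 2016:Mon 2020:Sat 2024:Thu✓ 2028:Tue 2032:Sun 2036:Fri
Thursday: 1912, 1940, 1968, 1996, 2024 → 5.

5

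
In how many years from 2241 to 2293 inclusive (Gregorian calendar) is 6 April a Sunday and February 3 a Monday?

Check each year's weekday for 6 April and February 3:
  2241: Tue/Wed  2242: Wed/Thu  2243: Thu/Fri  2244: Sat/Sat  2245: Sun/Mon ✓  2246: Mon/Tue  2247: Tue/Wed  2248: Thu/Thu  2249: Fri/Sat  2250: Sat/Sun  2251: Sun/Mon ✓  2252: Tue/Tue  2253: Wed/Thu  2254: Thu/Fri  …(25 more)…  2280: Tue/Tue  2281: Wed/Thu  2282: Thu/Fri  2283: Fri/Sat  2284: Sun/Sun  2285: Mon/Tue  2286: Tue/Wed  2287: Wed/Thu  2288: Fri/Fri  2289: Sat/Sun  2290: Sun/Mon ✓  2291: Mon/Tue  2292: Wed/Wed  2293: Thu/Fri
Both conditions hold in: 2245, 2251, 2262, 2273, 2279, 2290 — 6.

6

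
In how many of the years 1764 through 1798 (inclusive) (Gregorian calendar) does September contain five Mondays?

10

September has 30 days; it has five Mondays when Monday falls among the first (month-length − 28) days — i.e. when September 1 is one of Monday/Sunday.
September 1 by year: 1764:Sat 1765:Sun✓ 1766:Mon✓ 1767:Tue 1768:Thu 1769:Fri 1770:Sat 1771:Sun✓ 1772:Tue 1773:Wed 1774:Thu 1775:Fri 1776:Sun✓ 1777:Mon✓ 1778:Tue …(5 more)… 1784:Wed 1785:Thu 1786:Fri 1787:Sat 1788:Mon✓ 1789:Tue 1790:Wed 1791:Thu 1792:Sat 1793:Sun✓ 1794:Mon✓ 1795:Tue 1796:Thu 1797:Fri 1798:Sat
Years with five Mondays: 1765, 1766, 1771, 1776, 1777, 1782, 1783, 1788, 1793, 1794 → 10.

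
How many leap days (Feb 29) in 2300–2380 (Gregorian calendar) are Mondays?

Leap years in 2300–2380: 20 of them.
Feb 29 weekday advances by 5 (mod 7) from one leap year to the next four years later (or differs when a century non-leap intervenes).
Leap-day weekdays: 2304:Mon✓ 2308:Sat 2312:Thu 2316:Tue 2320:Sun 2324:Fri 2328:Wed 2332:Mon✓ 2336:Sat 2340:Thu 2344:Tue 2348:Sun 2352:Fri 2356:Wed 2360:Mon✓ 2364:Sat 2368:Thu 2372:Tue 2376:Sun 2380:Fri
Monday: 2304, 2332, 2360 → 3.

3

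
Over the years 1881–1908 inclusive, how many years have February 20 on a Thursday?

4

Track February 20's weekday year by year (advancing +1, or +2 across a Feb 29):
  1881: Sun  1882: Mon (+1)  1883: Tue (+1)  1884: Wed (+1)  1885: Fri (+2)
  1886: Sat (+1)  1887: Sun (+1)  1888: Mon (+1)  1889: Wed (+2)  1890: Thu (+1) ✓
  1891: Fri (+1)  1892: Sat (+1)  1893: Mon (+2)  1894: Tue (+1)  1895: Wed (+1)
  1896: Thu (+1) ✓  1897: Sat (+2)  1898: Sun (+1)  1899: Mon (+1)  1900: Tue (+1)
  1901: Wed (+1)  1902: Thu (+1) ✓  1903: Fri (+1)  1904: Sat (+1)  1905: Mon (+2)
  1906: Tue (+1)  1907: Wed (+1)  1908: Thu (+1) ✓
Thursday years: 1890, 1896, 1902, 1908 — 4 in total.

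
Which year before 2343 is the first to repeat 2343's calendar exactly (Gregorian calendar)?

Two years share a calendar iff Jan 1 falls on the same weekday and both are leap or both are common. 2343: Jan 1 is Friday, common year.
2342: Jan 1 Thursday, common
2341: Jan 1 Wednesday, common
2340: Jan 1 Monday, leap
2339: Jan 1 Sunday, common
2338: Jan 1 Saturday, common
2337: Jan 1 Friday, common
2337 matches on both conditions.

2337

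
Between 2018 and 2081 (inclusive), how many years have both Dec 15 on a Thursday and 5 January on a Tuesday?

2

Check each year's weekday for Dec 15 and 5 January:
  2018: Sat/Fri  2019: Sun/Sat  2020: Tue/Sun  2021: Wed/Tue  2022: Thu/Wed  2023: Fri/Thu  2024: Sun/Fri  2025: Mon/Sun  2026: Tue/Mon  2027: Wed/Tue  2028: Fri/Wed  2029: Sat/Fri  2030: Sun/Sat  2031: Mon/Sun  …(36 more)…  2068: Sat/Thu  2069: Sun/Sat  2070: Mon/Sun  2071: Tue/Mon  2072: Thu/Tue ✓  2073: Fri/Thu  2074: Sat/Fri  2075: Sun/Sat  2076: Tue/Sun  2077: Wed/Tue  2078: Thu/Wed  2079: Fri/Thu  2080: Sun/Fri  2081: Mon/Sun
Both conditions hold in: 2044, 2072 — 2.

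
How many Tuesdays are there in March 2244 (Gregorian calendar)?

4

March 2244 has 31 days and begins on Friday.
The first Tuesday is March 5.
Tuesdays fall on 5, 12, 19, 26 — that's 4.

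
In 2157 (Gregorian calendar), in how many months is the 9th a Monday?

Check the 9th of each month of 2157: Jan 9: Sun, Feb 9: Wed, Mar 9: Wed, Apr 9: Sat, May 9: Mon, Jun 9: Thu, Jul 9: Sat, Aug 9: Tue, Sep 9: Fri, Oct 9: Sun, Nov 9: Wed, Dec 9: Fri.
Monday occurs in May — 1 month.

1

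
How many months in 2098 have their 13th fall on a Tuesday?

Check the 13th of each month of 2098: Jan 13: Mon, Feb 13: Thu, Mar 13: Thu, Apr 13: Sun, May 13: Tue, Jun 13: Fri, Jul 13: Sun, Aug 13: Wed, Sep 13: Sat, Oct 13: Mon, Nov 13: Thu, Dec 13: Sat.
Tuesday occurs in May — 1 month.

1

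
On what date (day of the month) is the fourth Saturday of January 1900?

27

January 1, 1900 is a Monday, so the first Saturday is the 6th.
The fourth Saturday is 6 + 21 = 27.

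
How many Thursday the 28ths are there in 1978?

2

Check the 28th of each month of 1978: Jan 28: Sat, Feb 28: Tue, Mar 28: Tue, Apr 28: Fri, May 28: Sun, Jun 28: Wed, Jul 28: Fri, Aug 28: Mon, Sep 28: Thu, Oct 28: Sat, Nov 28: Tue, Dec 28: Thu.
Thursday occurs in September, December — 2 months.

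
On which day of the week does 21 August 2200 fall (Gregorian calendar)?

Thursday

January 1, 2200 is a Wednesday.
August 21 is day 233 of the year, i.e. 232 days after Jan 1.
232 mod 7 = 1, so advance 1 weekday from Wednesday: Thursday.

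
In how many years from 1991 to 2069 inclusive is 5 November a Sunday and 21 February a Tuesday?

Check each year's weekday for 5 November and 21 February:
  1991: Tue/Thu  1992: Thu/Fri  1993: Fri/Sun  1994: Sat/Mon  1995: Sun/Tue ✓  1996: Tue/Wed  1997: Wed/Fri  1998: Thu/Sat  1999: Fri/Sun  2000: Sun/Mon  2001: Mon/Wed  2002: Tue/Thu  2003: Wed/Fri  2004: Fri/Sat  …(51 more)…  2056: Sun/Mon  2057: Mon/Wed  2058: Tue/Thu  2059: Wed/Fri  2060: Fri/Sat  2061: Sat/Mon  2062: Sun/Tue ✓  2063: Mon/Wed  2064: Wed/Thu  2065: Thu/Sat  2066: Fri/Sun  2067: Sat/Mon  2068: Mon/Tue  2069: Tue/Thu
Both conditions hold in: 1995, 2006, 2017, 2023, 2034, 2045, 2051, 2062 — 8.

8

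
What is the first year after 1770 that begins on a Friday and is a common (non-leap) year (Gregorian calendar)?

Jan 1 advances by 2 weekdays after a leap year and by 1 after a common year.
1770: Jan 1 is Monday.
1771: Tuesday
1772: Wednesday (leap)
1773: Friday
1773 begins on a Friday and is a common year.

1773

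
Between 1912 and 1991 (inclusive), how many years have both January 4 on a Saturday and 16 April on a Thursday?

Check each year's weekday for January 4 and 16 April:
  1912: Thu/Tue  1913: Sat/Wed  1914: Sun/Thu  1915: Mon/Fri  1916: Tue/Sun  1917: Thu/Mon  1918: Fri/Tue  1919: Sat/Wed  1920: Sun/Fri  1921: Tue/Sat  1922: Wed/Sun  1923: Thu/Mon  1924: Fri/Wed  1925: Sun/Thu  …(52 more)…  1978: Wed/Sun  1979: Thu/Mon  1980: Fri/Wed  1981: Sun/Thu  1982: Mon/Fri  1983: Tue/Sat  1984: Wed/Mon  1985: Fri/Tue  1986: Sat/Wed  1987: Sun/Thu  1988: Mon/Sat  1989: Wed/Sun  1990: Thu/Mon  1991: Fri/Tue
Both conditions hold in: 1936, 1964 — 2.

2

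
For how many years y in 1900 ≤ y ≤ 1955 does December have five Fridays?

24

December has 31 days; it has five Fridays when Friday falls among the first (month-length − 28) days — i.e. when December 1 is one of Friday/Thursday/Wednesday.
December 1 by year: 1900:Sat 1901:Sun 1902:Mon 1903:Tue 1904:Thu✓ 1905:Fri✓ 1906:Sat 1907:Sun 1908:Tue 1909:Wed✓ 1910:Thu✓ 1911:Fri✓ 1912:Sun 1913:Mon 1914:Tue …(26 more)… 1941:Mon 1942:Tue 1943:Wed✓ 1944:Fri✓ 1945:Sat 1946:Sun 1947:Mon 1948:Wed✓ 1949:Thu✓ 1950:Fri✓ 1951:Sat 1952:Mon 1953:Tue 1954:Wed✓ 1955:Thu✓
Years with five Fridays: 1904, 1905, 1909, 1910, 1911, 1915, 1916, 1920, 1921, 1922, 1926, 1927, 1932, 1933, 1937, 1938, 1939, 1943, 1944, 1948, 1949, 1950, 1954, 1955 → 24.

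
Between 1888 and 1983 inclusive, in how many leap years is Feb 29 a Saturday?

4

Leap years in 1888–1983: 23 of them.
Feb 29 weekday advances by 5 (mod 7) from one leap year to the next four years later (or differs when a century non-leap intervenes).
Leap-day weekdays: 1888:Wed 1892:Mon 1896:Sat✓ 1904:Mon 1908:Sat✓ 1912:Thu 1916:Tue 1920:Sun 1924:Fri 1928:Wed 1932:Mon 1936:Sat✓ 1940:Thu 1944:Tue 1948:Sun 1952:Fri 1956:Wed 1960:Mon 1964:Sat✓ 1968:Thu 1972:Tue 1976:Sun 1980:Fri
Saturday: 1896, 1908, 1936, 1964 → 4.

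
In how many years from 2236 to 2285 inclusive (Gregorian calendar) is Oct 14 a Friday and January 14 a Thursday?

2

Check each year's weekday for Oct 14 and January 14:
  2236: Fri/Thu ✓  2237: Sat/Sat  2238: Sun/Sun  2239: Mon/Mon  2240: Wed/Tue  2241: Thu/Thu  2242: Fri/Fri  2243: Sat/Sat  2244: Mon/Sun  2245: Tue/Tue  2246: Wed/Wed  2247: Thu/Thu  2248: Sat/Fri  2249: Sun/Sun  …(22 more)…  2272: Mon/Sun  2273: Tue/Tue  2274: Wed/Wed  2275: Thu/Thu  2276: Sat/Fri  2277: Sun/Sun  2278: Mon/Mon  2279: Tue/Tue  2280: Thu/Wed  2281: Fri/Fri  2282: Sat/Sat  2283: Sun/Sun  2284: Tue/Mon  2285: Wed/Wed
Both conditions hold in: 2236, 2264 — 2.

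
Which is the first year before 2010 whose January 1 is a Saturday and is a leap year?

Jan 1 advances by 2 weekdays after a leap year and by 1 after a common year.
2010: Jan 1 is Friday.
2009: Thursday
2008: Tuesday (leap)
2007: Monday
2006: Sunday
2005: Saturday
2004: Thursday (leap)
2003: Wednesday
2002: Tuesday
2001: Monday
2000: Saturday (leap)
2000 begins on a Saturday and is a leap year.

2000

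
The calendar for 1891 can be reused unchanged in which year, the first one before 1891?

1885

Two years share a calendar iff Jan 1 falls on the same weekday and both are leap or both are common. 1891: Jan 1 is Thursday, common year.
1890: Jan 1 Wednesday, common
1889: Jan 1 Tuesday, common
1888: Jan 1 Sunday, leap
1887: Jan 1 Saturday, common
1886: Jan 1 Friday, common
1885: Jan 1 Thursday, common
1885 matches on both conditions.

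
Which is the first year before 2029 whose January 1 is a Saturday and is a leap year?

2028

Jan 1 advances by 2 weekdays after a leap year and by 1 after a common year.
2029: Jan 1 is Monday.
2028: Saturday (leap)
2028 begins on a Saturday and is a leap year.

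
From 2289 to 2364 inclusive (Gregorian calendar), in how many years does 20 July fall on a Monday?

12

Track 20 July's weekday year by year (advancing +1, or +2 across a Feb 29):
  2289: Sat  2290: Sun (+1)  2291: Mon (+1) ✓  2292: Wed (+2)  2293: Thu (+1)
  2294: Fri (+1)  2295: Sat (+1)  2296: Mon (+2) ✓  2297: Tue (+1)  2298: Wed (+1)
  2299: Thu (+1)  2300: Fri (+1)  2301: Sat (+1)  2302: Sun (+1)  … (48 more years) …
  2351: Fri (+1)  2352: Sun (+2)  2353: Mon (+1) ✓  2354: Tue (+1)  2355: Wed (+1)
  2356: Fri (+2)  2357: Sat (+1)  2358: Sun (+1)  2359: Mon (+1) ✓  2360: Wed (+2)
  2361: Thu (+1)  2362: Fri (+1)  2363: Sat (+1)  2364: Mon (+2) ✓
Monday years: 2291, 2296, 2303, 2308, 2314, 2325, 2331, 2336, 2342, 2353, 2359, 2364 — 12 in total.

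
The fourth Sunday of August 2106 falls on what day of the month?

August 1, 2106 is a Sunday, so the first Sunday is the 1st.
The fourth Sunday is 1 + 21 = 22.

22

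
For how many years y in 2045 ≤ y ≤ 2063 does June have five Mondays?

June has 30 days; it has five Mondays when Monday falls among the first (month-length − 28) days — i.e. when June 1 is one of Monday/Sunday.
June 1 by year: 2045:Thu 2046:Fri 2047:Sat 2048:Mon✓ 2049:Tue 2050:Wed 2051:Thu 2052:Sat 2053:Sun✓ 2054:Mon✓ 2055:Tue 2056:Thu 2057:Fri 2058:Sat 2059:Sun✓ 2060:Tue 2061:Wed 2062:Thu 2063:Fri
Years with five Mondays: 2048, 2053, 2054, 2059 → 4.

4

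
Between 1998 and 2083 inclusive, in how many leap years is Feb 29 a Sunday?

Leap years in 1998–2083: 21 of them.
Feb 29 weekday advances by 5 (mod 7) from one leap year to the next four years later (or differs when a century non-leap intervenes).
Leap-day weekdays: 2000:Tue 2004:Sun✓ 2008:Fri 2012:Wed 2016:Mon 2020:Sat 2024:Thu 2028:Tue 2032:Sun✓ 2036:Fri 2040:Wed 2044:Mon 2048:Sat 2052:Thu 2056:Tue 2060:Sun✓ 2064:Fri 2068:Wed 2072:Mon 2076:Sat 2080:Thu
Sunday: 2004, 2032, 2060 → 3.

3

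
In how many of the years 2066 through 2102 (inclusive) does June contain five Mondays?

10

June has 30 days; it has five Mondays when Monday falls among the first (month-length − 28) days — i.e. when June 1 is one of Monday/Sunday.
June 1 by year: 2066:Tue 2067:Wed 2068:Fri 2069:Sat 2070:Sun✓ 2071:Mon✓ 2072:Wed 2073:Thu 2074:Fri 2075:Sat 2076:Mon✓ 2077:Tue 2078:Wed 2079:Thu 2080:Sat …(7 more)… 2088:Tue 2089:Wed 2090:Thu 2091:Fri 2092:Sun✓ 2093:Mon✓ 2094:Tue 2095:Wed 2096:Fri 2097:Sat 2098:Sun✓ 2099:Mon✓ 2100:Tue 2101:Wed 2102:Thu
Years with five Mondays: 2070, 2071, 2076, 2081, 2082, 2087, 2092, 2093, 2098, 2099 → 10.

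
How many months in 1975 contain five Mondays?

A month of length L has five Mondays iff its first Monday is on day ≤ L−28 (so day 1–3 in a 31-day month, 1–2 in a 30-day month, day 1 in a leap February).
Checking each month of 1975: Jan starts Wed (31d); Feb starts Sat (28d); Mar starts Sat (31d) ✓; Apr starts Tue (30d); May starts Thu (31d); Jun starts Sun (30d) ✓; Jul starts Tue (31d); Aug starts Fri (31d); Sep starts Mon (30d) ✓; Oct starts Wed (31d); Nov starts Sat (30d); Dec starts Mon (31d) ✓.
Five-Monday months: March, June, September, December → 4.

4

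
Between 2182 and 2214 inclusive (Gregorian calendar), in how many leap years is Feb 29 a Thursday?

0

Leap years in 2182–2214: 7 of them.
Feb 29 weekday advances by 5 (mod 7) from one leap year to the next four years later (or differs when a century non-leap intervenes).
Leap-day weekdays: 2184:Sun 2188:Fri 2192:Wed 2196:Mon 2204:Wed 2208:Mon 2212:Sat
Thursday: none → 0.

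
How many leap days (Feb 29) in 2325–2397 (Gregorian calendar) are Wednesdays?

3

Leap years in 2325–2397: 18 of them.
Feb 29 weekday advances by 5 (mod 7) from one leap year to the next four years later (or differs when a century non-leap intervenes).
Leap-day weekdays: 2328:Wed✓ 2332:Mon 2336:Sat 2340:Thu 2344:Tue 2348:Sun 2352:Fri 2356:Wed✓ 2360:Mon 2364:Sat 2368:Thu 2372:Tue 2376:Sun 2380:Fri 2384:Wed✓ 2388:Mon 2392:Sat 2396:Thu
Wednesday: 2328, 2356, 2384 → 3.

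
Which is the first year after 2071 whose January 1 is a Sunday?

2073

Jan 1 advances by 2 weekdays after a leap year and by 1 after a common year.
2071: Jan 1 is Thursday.
2072: Friday (leap)
2073: Sunday
2073 begins on a Sunday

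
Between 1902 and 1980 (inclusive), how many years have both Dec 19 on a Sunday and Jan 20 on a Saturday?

Check each year's weekday for Dec 19 and Jan 20:
  1902: Fri/Mon  1903: Sat/Tue  1904: Mon/Wed  1905: Tue/Fri  1906: Wed/Sat  1907: Thu/Sun  1908: Sat/Mon  1909: Sun/Wed  1910: Mon/Thu  1911: Tue/Fri  1912: Thu/Sat  1913: Fri/Mon  1914: Sat/Tue  1915: Sun/Wed  …(51 more)…  1967: Tue/Fri  1968: Thu/Sat  1969: Fri/Mon  1970: Sat/Tue  1971: Sun/Wed  1972: Tue/Thu  1973: Wed/Sat  1974: Thu/Sun  1975: Fri/Mon  1976: Sun/Tue  1977: Mon/Thu  1978: Tue/Fri  1979: Wed/Sat  1980: Fri/Sun
Both conditions hold in: no year — 0.

0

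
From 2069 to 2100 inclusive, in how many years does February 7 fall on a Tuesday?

Track February 7's weekday year by year (advancing +1, or +2 across a Feb 29):
  2069: Thu  2070: Fri (+1)  2071: Sat (+1)  2072: Sun (+1)  2073: Tue (+2) ✓
  2074: Wed (+1)  2075: Thu (+1)  2076: Fri (+1)  2077: Sun (+2)  2078: Mon (+1)
  2079: Tue (+1) ✓  2080: Wed (+1)  2081: Fri (+2)  2082: Sat (+1)  … (4 more years) …
  2087: Fri (+1)  2088: Sat (+1)  2089: Mon (+2)  2090: Tue (+1) ✓  2091: Wed (+1)
  2092: Thu (+1)  2093: Sat (+2)  2094: Sun (+1)  2095: Mon (+1)  2096: Tue (+1) ✓
  2097: Thu (+2)  2098: Fri (+1)  2099: Sat (+1)  2100: Sun (+1)
Tuesday years: 2073, 2079, 2090, 2096 — 4 in total.

4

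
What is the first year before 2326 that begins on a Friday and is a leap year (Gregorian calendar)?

Jan 1 advances by 2 weekdays after a leap year and by 1 after a common year.
2326: Jan 1 is Friday.
2325: Thursday
2324: Tuesday (leap)
2323: Monday
2322: Sunday
2321: Saturday
2320: Thursday (leap)
2319: Wednesday
2318: Tuesday
2317: Monday
2316: Saturday (leap)
2315: Friday
2314: Thursday
2313: Wednesday
2312: Monday (leap)
2311: Sunday
2310: Saturday
2309: Friday
2308: Wednesday (leap)
2307: Tuesday
2306: Monday
2305: Sunday
2304: Friday (leap)
2304 begins on a Friday and is a leap year.

2304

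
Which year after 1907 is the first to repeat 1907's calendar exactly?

1918

Two years share a calendar iff Jan 1 falls on the same weekday and both are leap or both are common. 1907: Jan 1 is Tuesday, common year.
1908: Jan 1 Wednesday, leap
1909: Jan 1 Friday, common
1910: Jan 1 Saturday, common
1911: Jan 1 Sunday, common
1912: Jan 1 Monday, leap
1913: Jan 1 Wednesday, common
1914: Jan 1 Thursday, common
1915: Jan 1 Friday, common
1916: Jan 1 Saturday, leap
1917: Jan 1 Monday, common
1918: Jan 1 Tuesday, common
1918 matches on both conditions.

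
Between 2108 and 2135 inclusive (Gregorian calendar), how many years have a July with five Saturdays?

12

July has 31 days; it has five Saturdays when Saturday falls among the first (month-length − 28) days — i.e. when July 1 is one of Saturday/Friday/Thursday.
July 1 by year: 2108:Sun 2109:Mon 2110:Tue 2111:Wed 2112:Fri✓ 2113:Sat✓ 2114:Sun 2115:Mon 2116:Wed 2117:Thu✓ 2118:Fri✓ 2119:Sat✓ 2120:Mon 2121:Tue 2122:Wed 2123:Thu✓ 2124:Sat✓ 2125:Sun 2126:Mon 2127:Tue 2128:Thu✓ 2129:Fri✓ 2130:Sat✓ 2131:Sun 2132:Tue 2133:Wed 2134:Thu✓ 2135:Fri✓
Years with five Saturdays: 2112, 2113, 2117, 2118, 2119, 2123, 2124, 2128, 2129, 2130, 2134, 2135 → 12.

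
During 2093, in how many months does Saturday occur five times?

A month of length L has five Saturdays iff its first Saturday is on day ≤ L−28 (so day 1–3 in a 31-day month, 1–2 in a 30-day month, day 1 in a leap February).
Checking each month of 2093: Jan starts Thu (31d) ✓; Feb starts Sun (28d); Mar starts Sun (31d); Apr starts Wed (30d); May starts Fri (31d) ✓; Jun starts Mon (30d); Jul starts Wed (31d); Aug starts Sat (31d) ✓; Sep starts Tue (30d); Oct starts Thu (31d) ✓; Nov starts Sun (30d); Dec starts Tue (31d).
Five-Saturday months: January, May, August, October → 4.

4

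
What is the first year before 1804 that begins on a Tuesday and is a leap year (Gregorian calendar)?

1788

Jan 1 advances by 2 weekdays after a leap year and by 1 after a common year.
1804: Jan 1 is Sunday (leap).
1803: Saturday
1802: Friday
1801: Thursday
1800: Wednesday
1799: Tuesday
1798: Monday
1797: Sunday
1796: Friday (leap)
1795: Thursday
1794: Wednesday
1793: Tuesday
1792: Sunday (leap)
1791: Saturday
1790: Friday
1789: Thursday
1788: Tuesday (leap)
1788 begins on a Tuesday and is a leap year.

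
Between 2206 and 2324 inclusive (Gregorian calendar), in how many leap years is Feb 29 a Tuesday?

Leap years in 2206–2324: 29 of them.
Feb 29 weekday advances by 5 (mod 7) from one leap year to the next four years later (or differs when a century non-leap intervenes).
Leap-day weekdays: 2208:Mon 2212:Sat 2216:Thu 2220:Tue✓ 2224:Sun 2228:Fri 2232:Wed 2236:Mon 2240:Sat 2244:Thu 2248:Tue✓ 2252:Sun 2256:Fri …(3 more)… 2272:Thu 2276:Tue✓ 2280:Sun 2284:Fri 2288:Wed 2292:Mon 2296:Sat 2304:Mon 2308:Sat 2312:Thu 2316:Tue✓ 2320:Sun 2324:Fri
Tuesday: 2220, 2248, 2276, 2316 → 4.

4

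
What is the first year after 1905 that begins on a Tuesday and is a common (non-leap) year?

1907

Jan 1 advances by 2 weekdays after a leap year and by 1 after a common year.
1905: Jan 1 is Sunday.
1906: Monday
1907: Tuesday
1907 begins on a Tuesday and is a common year.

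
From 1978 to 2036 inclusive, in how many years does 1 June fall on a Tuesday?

Track 1 June's weekday year by year (advancing +1, or +2 across a Feb 29):
  1978: Thu  1979: Fri (+1)  1980: Sun (+2)  1981: Mon (+1)  1982: Tue (+1) ✓
  1983: Wed (+1)  1984: Fri (+2)  1985: Sat (+1)  1986: Sun (+1)  1987: Mon (+1)
  1988: Wed (+2)  1989: Thu (+1)  1990: Fri (+1)  1991: Sat (+1)  … (31 more years) …
  2023: Thu (+1)  2024: Sat (+2)  2025: Sun (+1)  2026: Mon (+1)  2027: Tue (+1) ✓
  2028: Thu (+2)  2029: Fri (+1)  2030: Sat (+1)  2031: Sun (+1)  2032: Tue (+2) ✓
  2033: Wed (+1)  2034: Thu (+1)  2035: Fri (+1)  2036: Sun (+2)
Tuesday years: 1982, 1993, 1999, 2004, 2010, 2021, 2027, 2032 — 8 in total.

8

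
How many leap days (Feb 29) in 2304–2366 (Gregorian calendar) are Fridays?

Leap years in 2304–2366: 16 of them.
Feb 29 weekday advances by 5 (mod 7) from one leap year to the next four years later (or differs when a century non-leap intervenes).
Leap-day weekdays: 2304:Mon 2308:Sat 2312:Thu 2316:Tue 2320:Sun 2324:Fri✓ 2328:Wed 2332:Mon 2336:Sat 2340:Thu 2344:Tue 2348:Sun 2352:Fri✓ 2356:Wed 2360:Mon 2364:Sat
Friday: 2324, 2352 → 2.

2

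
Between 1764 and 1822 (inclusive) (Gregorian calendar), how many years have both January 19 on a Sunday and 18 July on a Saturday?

Check each year's weekday for January 19 and 18 July:
  1764: Thu/Wed  1765: Sat/Thu  1766: Sun/Fri  1767: Mon/Sat  1768: Tue/Mon  1769: Thu/Tue  1770: Fri/Wed  1771: Sat/Thu  1772: Sun/Sat ✓  1773: Tue/Sun  1774: Wed/Mon  1775: Thu/Tue  1776: Fri/Thu  1777: Sun/Fri  …(31 more)…  1809: Thu/Tue  1810: Fri/Wed  1811: Sat/Thu  1812: Sun/Sat ✓  1813: Tue/Sun  1814: Wed/Mon  1815: Thu/Tue  1816: Fri/Thu  1817: Sun/Fri  1818: Mon/Sat  1819: Tue/Sun  1820: Wed/Tue  1821: Fri/Wed  1822: Sat/Thu
Both conditions hold in: 1772, 1812 — 2.

2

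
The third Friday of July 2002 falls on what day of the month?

19

July 1, 2002 is a Monday, so the first Friday is the 5th.
The third Friday is 5 + 14 = 19.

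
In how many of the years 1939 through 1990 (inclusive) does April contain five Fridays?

April has 30 days; it has five Fridays when Friday falls among the first (month-length − 28) days — i.e. when April 1 is one of Friday/Thursday.
April 1 by year: 1939:Sat 1940:Mon 1941:Tue 1942:Wed 1943:Thu✓ 1944:Sat 1945:Sun 1946:Mon 1947:Tue 1948:Thu✓ 1949:Fri✓ 1950:Sat 1951:Sun 1952:Tue 1953:Wed …(22 more)… 1976:Thu✓ 1977:Fri✓ 1978:Sat 1979:Sun 1980:Tue 1981:Wed 1982:Thu✓ 1983:Fri✓ 1984:Sun 1985:Mon 1986:Tue 1987:Wed 1988:Fri✓ 1989:Sat 1990:Sun
Years with five Fridays: 1943, 1948, 1949, 1954, 1955, 1960, 1965, 1966, 1971, 1976, 1977, 1982, 1983, 1988 → 14.

14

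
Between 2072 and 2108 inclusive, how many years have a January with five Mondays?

January has 31 days; it has five Mondays when Monday falls among the first (month-length − 28) days — i.e. when January 1 is one of Monday/Sunday/Saturday.
January 1 by year: 2072:Fri 2073:Sun✓ 2074:Mon✓ 2075:Tue 2076:Wed 2077:Fri 2078:Sat✓ 2079:Sun✓ 2080:Mon✓ 2081:Wed 2082:Thu 2083:Fri 2084:Sat✓ 2085:Mon✓ 2086:Tue …(7 more)… 2094:Fri 2095:Sat✓ 2096:Sun✓ 2097:Tue 2098:Wed 2099:Thu 2100:Fri 2101:Sat✓ 2102:Sun✓ 2103:Mon✓ 2104:Tue 2105:Thu 2106:Fri 2107:Sat✓ 2108:Sun✓
Years with five Mondays: 2073, 2074, 2078, 2079, 2080, 2084, 2085, 2089, 2090, 2091, 2095, 2096, 2101, 2102, 2103, 2107, 2108 → 17.

17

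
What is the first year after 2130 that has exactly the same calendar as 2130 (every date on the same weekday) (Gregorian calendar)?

Two years share a calendar iff Jan 1 falls on the same weekday and both are leap or both are common. 2130: Jan 1 is Sunday, common year.
2131: Jan 1 Monday, common
2132: Jan 1 Tuesday, leap
2133: Jan 1 Thursday, common
2134: Jan 1 Friday, common
2135: Jan 1 Saturday, common
2136: Jan 1 Sunday, leap
2137: Jan 1 Tuesday, common
2138: Jan 1 Wednesday, common
2139: Jan 1 Thursday, common
2140: Jan 1 Friday, leap
2141: Jan 1 Sunday, common
2141 matches on both conditions.

2141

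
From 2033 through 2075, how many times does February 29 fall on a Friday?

2

Leap years in 2033–2075: 10 of them.
Feb 29 weekday advances by 5 (mod 7) from one leap year to the next four years later (or differs when a century non-leap intervenes).
Leap-day weekdays: 2036:Fri✓ 2040:Wed 2044:Mon 2048:Sat 2052:Thu 2056:Tue 2060:Sun 2064:Fri✓ 2068:Wed 2072:Mon
Friday: 2036, 2064 → 2.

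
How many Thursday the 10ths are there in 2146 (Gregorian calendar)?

Check the 10th of each month of 2146: Jan 10: Mon, Feb 10: Thu, Mar 10: Thu, Apr 10: Sun, May 10: Tue, Jun 10: Fri, Jul 10: Sun, Aug 10: Wed, Sep 10: Sat, Oct 10: Mon, Nov 10: Thu, Dec 10: Sat.
Thursday occurs in February, March, November — 3 months.

3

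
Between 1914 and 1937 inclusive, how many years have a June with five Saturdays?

June has 30 days; it has five Saturdays when Saturday falls among the first (month-length − 28) days — i.e. when June 1 is one of Saturday/Friday.
June 1 by year: 1914:Mon 1915:Tue 1916:Thu 1917:Fri✓ 1918:Sat✓ 1919:Sun 1920:Tue 1921:Wed 1922:Thu 1923:Fri✓ 1924:Sun 1925:Mon 1926:Tue 1927:Wed 1928:Fri✓ 1929:Sat✓ 1930:Sun 1931:Mon 1932:Wed 1933:Thu 1934:Fri✓ 1935:Sat✓ 1936:Mon 1937:Tue
Years with five Saturdays: 1917, 1918, 1923, 1928, 1929, 1934, 1935 → 7.

7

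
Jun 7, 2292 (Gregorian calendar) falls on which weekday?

January 1, 2292 is a Friday.
June 7 is day 159 of the year, i.e. 158 days after Jan 1.
158 mod 7 = 4, so advance 4 weekdays from Friday: Tuesday.

Tuesday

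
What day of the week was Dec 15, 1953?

Tuesday

January 1, 1953 is a Thursday.
December 15 is day 349 of the year, i.e. 348 days after Jan 1.
348 mod 7 = 5, so advance 5 weekdays from Thursday: Tuesday.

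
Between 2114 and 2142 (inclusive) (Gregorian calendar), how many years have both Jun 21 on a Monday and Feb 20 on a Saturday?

Check each year's weekday for Jun 21 and Feb 20:
  2114: Thu/Tue  2115: Fri/Wed  2116: Sun/Thu  2117: Mon/Sat ✓  2118: Tue/Sun  2119: Wed/Mon  2120: Fri/Tue  2121: Sat/Thu  2122: Sun/Fri  2123: Mon/Sat ✓  2124: Wed/Sun  2125: Thu/Tue  2126: Fri/Wed  2127: Sat/Thu  2128: Mon/Fri  2129: Tue/Sun  2130: Wed/Mon  2131: Thu/Tue  2132: Sat/Wed  2133: Sun/Fri  2134: Mon/Sat ✓  2135: Tue/Sun  2136: Thu/Mon  2137: Fri/Wed  2138: Sat/Thu  2139: Sun/Fri  2140: Tue/Sat  2141: Wed/Mon  2142: Thu/Tue
Both conditions hold in: 2117, 2123, 2134 — 3.

3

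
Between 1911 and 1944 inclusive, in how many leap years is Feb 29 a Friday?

Leap years in 1911–1944: 9 of them.
Feb 29 weekday advances by 5 (mod 7) from one leap year to the next four years later (or differs when a century non-leap intervenes).
Leap-day weekdays: 1912:Thu 1916:Tue 1920:Sun 1924:Fri✓ 1928:Wed 1932:Mon 1936:Sat 1940:Thu 1944:Tue
Friday: 1924 → 1.

1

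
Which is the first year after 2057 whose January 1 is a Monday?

Jan 1 advances by 2 weekdays after a leap year and by 1 after a common year.
2057: Jan 1 is Monday.
2058: Tuesday
2059: Wednesday
2060: Thursday (leap)
2061: Saturday
2062: Sunday
2063: Monday
2063 begins on a Monday

2063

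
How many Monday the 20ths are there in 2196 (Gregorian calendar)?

1

Check the 20th of each month of 2196: Jan 20: Wed, Feb 20: Sat, Mar 20: Sun, Apr 20: Wed, May 20: Fri, Jun 20: Mon, Jul 20: Wed, Aug 20: Sat, Sep 20: Tue, Oct 20: Thu, Nov 20: Sun, Dec 20: Tue.
Monday occurs in June — 1 month.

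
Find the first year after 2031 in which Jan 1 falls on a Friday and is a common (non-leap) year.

Jan 1 advances by 2 weekdays after a leap year and by 1 after a common year.
2031: Jan 1 is Wednesday.
2032: Thursday (leap)
2033: Saturday
2034: Sunday
2035: Monday
2036: Tuesday (leap)
2037: Thursday
2038: Friday
2038 begins on a Friday and is a common year.

2038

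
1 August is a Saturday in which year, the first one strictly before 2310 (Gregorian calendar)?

From one year to the next, a fixed date's weekday advances by 1, or by 2 when a Feb 29 lies between the two dates.
2310: August 1 is Monday.
2309: Sunday (−1)
2308: Saturday (−1)
1 August falls on a Saturday in 2308.

2308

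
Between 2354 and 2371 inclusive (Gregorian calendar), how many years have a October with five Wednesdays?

October has 31 days; it has five Wednesdays when Wednesday falls among the first (month-length − 28) days — i.e. when October 1 is one of Wednesday/Tuesday/Monday.
October 1 by year: 2354:Fri 2355:Sat 2356:Mon✓ 2357:Tue✓ 2358:Wed✓ 2359:Thu 2360:Sat 2361:Sun 2362:Mon✓ 2363:Tue✓ 2364:Thu 2365:Fri 2366:Sat 2367:Sun 2368:Tue✓ 2369:Wed✓ 2370:Thu 2371:Fri
Years with five Wednesdays: 2356, 2357, 2358, 2362, 2363, 2368, 2369 → 7.

7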